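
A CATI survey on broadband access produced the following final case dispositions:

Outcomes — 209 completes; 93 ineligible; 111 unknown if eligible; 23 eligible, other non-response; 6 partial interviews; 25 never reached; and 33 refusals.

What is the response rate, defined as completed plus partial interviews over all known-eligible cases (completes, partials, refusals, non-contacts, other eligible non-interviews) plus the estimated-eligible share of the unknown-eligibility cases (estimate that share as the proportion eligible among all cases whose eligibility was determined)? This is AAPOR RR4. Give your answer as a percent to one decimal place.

Numerator → 209 + 6 = 215
Known eligible → 209 + 6 + 33 + 25 + 23 = 296
e = 296 / (296 + 93) = 296 / 389 = 0.7609
Estimated eligible among unknowns → 0.7609 × 111 = 84.46
Denom → 296 + 84.46 = 380.46
RR4 = 215 / 380.46 = 0.5651

56.5%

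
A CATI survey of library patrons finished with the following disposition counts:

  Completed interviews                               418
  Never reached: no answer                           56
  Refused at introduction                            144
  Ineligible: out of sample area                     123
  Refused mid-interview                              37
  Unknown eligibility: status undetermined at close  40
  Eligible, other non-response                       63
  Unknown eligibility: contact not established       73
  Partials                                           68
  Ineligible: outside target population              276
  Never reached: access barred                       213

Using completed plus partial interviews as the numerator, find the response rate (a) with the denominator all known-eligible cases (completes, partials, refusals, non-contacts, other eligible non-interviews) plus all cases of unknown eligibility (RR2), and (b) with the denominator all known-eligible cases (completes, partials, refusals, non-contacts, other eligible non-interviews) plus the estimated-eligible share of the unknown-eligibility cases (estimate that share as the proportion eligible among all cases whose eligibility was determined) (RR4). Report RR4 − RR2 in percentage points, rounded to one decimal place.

1.3

Refusal or break-off = 144 + 37 = 181
No answer / not reached = 56 + 213 = 269
Unknown eligibility = 73 + 40 = 113
Not eligible = 276 + 123 = 399
Numerator: 418 + 68 = 486
Base: 418 + 68 + 181 + 269 + 63 + 113 = 1112
RR2 = 486 / 1112 = 0.4371
Eligible (known): 418 + 68 + 181 + 269 + 63 = 999
e = 999 / (999 + 399) = 999 / 1398 = 0.7146
e × U: 0.7146 × 113 = 80.75
Base: 999 + 80.75 = 1079.75
RR4 = 486 / 1079.75 = 0.4501
Difference = 45.01 − 43.71 = 1.30 percentage points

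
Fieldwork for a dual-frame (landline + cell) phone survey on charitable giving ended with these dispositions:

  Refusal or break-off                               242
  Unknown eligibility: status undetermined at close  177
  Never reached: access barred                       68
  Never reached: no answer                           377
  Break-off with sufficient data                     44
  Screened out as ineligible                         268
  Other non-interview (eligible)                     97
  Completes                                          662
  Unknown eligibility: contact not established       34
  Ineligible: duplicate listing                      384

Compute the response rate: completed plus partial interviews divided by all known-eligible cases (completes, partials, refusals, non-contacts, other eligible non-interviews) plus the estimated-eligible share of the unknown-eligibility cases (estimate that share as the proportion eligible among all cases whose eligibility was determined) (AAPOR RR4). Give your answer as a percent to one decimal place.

Never reached = 377 + 68 = 445
Undetermined eligibility = 34 + 177 = 211
Screened out, ineligible = 268 + 384 = 652
Numerator → 662 + 44 = 706
Eligible (known) → 662 + 44 + 242 + 445 + 97 = 1490
e = 1490 / (1490 + 652) = 1490 / 2142 = 0.6956
e × U → 0.6956 × 211 = 146.77
Base → 1490 + 146.77 = 1636.77
RR4 = 706 / 1636.77 = 0.4313

43.1%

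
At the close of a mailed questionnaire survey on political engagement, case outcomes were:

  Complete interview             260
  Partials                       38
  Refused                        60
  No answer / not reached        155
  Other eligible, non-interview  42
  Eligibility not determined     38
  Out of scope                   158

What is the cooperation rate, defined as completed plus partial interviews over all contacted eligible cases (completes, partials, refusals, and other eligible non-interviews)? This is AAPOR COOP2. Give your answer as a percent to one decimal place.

74.5%

Num: 260 + 38 = 298
Base: 260 + 38 + 60 + 42 = 400
COOP2 = 298 / 400 = 0.7450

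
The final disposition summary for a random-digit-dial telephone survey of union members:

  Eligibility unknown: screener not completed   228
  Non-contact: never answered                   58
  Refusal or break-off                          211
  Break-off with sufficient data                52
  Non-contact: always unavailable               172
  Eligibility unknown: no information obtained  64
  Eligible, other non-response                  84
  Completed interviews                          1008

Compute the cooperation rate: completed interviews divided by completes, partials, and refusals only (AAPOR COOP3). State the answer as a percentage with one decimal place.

Non-contacts = 58 + 172 = 230
Eligibility not determined = 228 + 64 = 292
Top = 1008
Denominator = 1008 + 52 + 211 = 1271
COOP3 = 1008 / 1271 = 0.7931

79.3%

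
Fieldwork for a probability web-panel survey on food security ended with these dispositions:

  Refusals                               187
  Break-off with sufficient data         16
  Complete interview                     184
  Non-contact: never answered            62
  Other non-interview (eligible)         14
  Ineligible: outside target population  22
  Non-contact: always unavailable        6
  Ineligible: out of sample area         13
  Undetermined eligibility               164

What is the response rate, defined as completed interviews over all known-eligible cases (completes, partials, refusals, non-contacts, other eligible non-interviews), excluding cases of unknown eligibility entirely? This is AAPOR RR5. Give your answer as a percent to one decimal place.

39.2%

Never reached = 62 + 6 = 68
Screened out, ineligible = 22 + 13 = 35
Num = 184
Denominator = 184 + 16 + 187 + 68 + 14 = 469
RR5 = 184 / 469 = 0.3923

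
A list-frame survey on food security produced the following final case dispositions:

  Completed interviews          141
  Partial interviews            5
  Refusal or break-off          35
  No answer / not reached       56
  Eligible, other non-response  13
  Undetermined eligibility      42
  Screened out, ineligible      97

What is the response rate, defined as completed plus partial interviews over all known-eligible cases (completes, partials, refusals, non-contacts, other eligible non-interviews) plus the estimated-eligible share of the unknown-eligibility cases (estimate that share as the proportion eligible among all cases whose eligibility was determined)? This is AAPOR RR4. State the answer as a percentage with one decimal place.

52.1%

Num = 141 + 5 = 146
Determined eligible = 141 + 5 + 35 + 56 + 13 = 250
e = 250 / (250 + 97) = 250 / 347 = 0.7205
e × U = 0.7205 × 42 = 30.26
Denom = 250 + 30.26 = 280.26
RR4 = 146 / 280.26 = 0.5209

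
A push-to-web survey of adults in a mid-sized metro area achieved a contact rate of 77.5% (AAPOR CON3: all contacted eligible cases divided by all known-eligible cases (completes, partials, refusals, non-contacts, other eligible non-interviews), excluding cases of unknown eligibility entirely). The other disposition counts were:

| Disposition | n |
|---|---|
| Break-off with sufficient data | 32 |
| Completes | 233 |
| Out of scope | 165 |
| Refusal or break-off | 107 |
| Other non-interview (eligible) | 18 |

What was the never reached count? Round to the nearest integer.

113

Num → 233 + 32 + 107 + 18 = 390
CON3 = 390 / D = 0.775
D = 390 / 0.775 = 503.2
Rest of base = 390
never reached = 503.2 − 390 ≈ 113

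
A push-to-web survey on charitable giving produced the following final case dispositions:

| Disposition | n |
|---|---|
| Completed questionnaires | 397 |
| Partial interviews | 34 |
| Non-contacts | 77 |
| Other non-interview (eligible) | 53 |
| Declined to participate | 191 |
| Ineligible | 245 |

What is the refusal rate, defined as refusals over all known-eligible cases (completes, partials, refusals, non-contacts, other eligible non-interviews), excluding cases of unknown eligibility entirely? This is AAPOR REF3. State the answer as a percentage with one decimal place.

25.4%

Num: 191
Denominator: 397 + 34 + 191 + 77 + 53 = 752
REF3 = 191 / 752 = 0.2540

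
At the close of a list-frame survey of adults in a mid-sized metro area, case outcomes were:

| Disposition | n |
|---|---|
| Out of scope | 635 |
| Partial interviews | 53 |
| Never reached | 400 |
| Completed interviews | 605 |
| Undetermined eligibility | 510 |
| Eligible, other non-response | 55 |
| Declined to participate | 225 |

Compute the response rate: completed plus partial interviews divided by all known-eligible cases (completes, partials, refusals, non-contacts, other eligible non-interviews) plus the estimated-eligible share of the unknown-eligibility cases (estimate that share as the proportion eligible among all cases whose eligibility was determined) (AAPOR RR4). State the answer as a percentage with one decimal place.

Top: 605 + 53 = 658
Determined eligible: 605 + 53 + 225 + 400 + 55 = 1338
e = 1338 / (1338 + 635) = 1338 / 1973 = 0.6782
Eligible share of unknowns: 0.6782 × 510 = 345.88
Denom: 1338 + 345.88 = 1683.88
RR4 = 658 / 1683.88 = 0.3908

39.1%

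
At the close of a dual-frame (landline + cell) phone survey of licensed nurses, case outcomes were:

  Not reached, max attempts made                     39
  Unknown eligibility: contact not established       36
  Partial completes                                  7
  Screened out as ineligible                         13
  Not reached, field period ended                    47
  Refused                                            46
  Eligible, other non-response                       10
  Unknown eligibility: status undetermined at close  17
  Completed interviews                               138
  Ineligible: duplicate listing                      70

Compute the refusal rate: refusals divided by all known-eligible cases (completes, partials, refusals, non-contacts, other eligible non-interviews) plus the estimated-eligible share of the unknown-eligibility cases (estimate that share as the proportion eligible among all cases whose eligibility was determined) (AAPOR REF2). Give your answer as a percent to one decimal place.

Non-contacts = 47 + 39 = 86
Eligibility not determined = 36 + 17 = 53
Screened out, ineligible = 13 + 70 = 83
Top: 46
Known eligible: 138 + 7 + 46 + 86 + 10 = 287
e = 287 / (287 + 83) = 287 / 370 = 0.7757
e × U: 0.7757 × 53 = 41.11
Denom: 287 + 41.11 = 328.11
REF2 = 46 / 328.11 = 0.1402

14.0%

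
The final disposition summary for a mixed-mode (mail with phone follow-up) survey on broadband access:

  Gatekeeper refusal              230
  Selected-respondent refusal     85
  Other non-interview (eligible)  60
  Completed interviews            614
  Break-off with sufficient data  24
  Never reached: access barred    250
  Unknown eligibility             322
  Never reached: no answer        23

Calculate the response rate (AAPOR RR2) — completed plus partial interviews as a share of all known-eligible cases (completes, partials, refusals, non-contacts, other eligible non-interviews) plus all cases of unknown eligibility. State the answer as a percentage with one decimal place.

Refusal or break-off = 230 + 85 = 315
Never reached = 23 + 250 = 273
Num → 614 + 24 = 638
Base → 614 + 24 + 315 + 273 + 60 + 322 = 1608
RR2 = 638 / 1608 = 0.3968

39.7%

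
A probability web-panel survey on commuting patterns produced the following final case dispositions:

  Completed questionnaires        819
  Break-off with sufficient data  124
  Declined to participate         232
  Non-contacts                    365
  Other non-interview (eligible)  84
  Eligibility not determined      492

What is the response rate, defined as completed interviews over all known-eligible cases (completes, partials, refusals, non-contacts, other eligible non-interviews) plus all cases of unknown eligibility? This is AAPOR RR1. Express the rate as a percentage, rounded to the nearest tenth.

Numerator → 819
Base → 819 + 124 + 232 + 365 + 84 + 492 = 2116
RR1 = 819 / 2116 = 0.3871

38.7%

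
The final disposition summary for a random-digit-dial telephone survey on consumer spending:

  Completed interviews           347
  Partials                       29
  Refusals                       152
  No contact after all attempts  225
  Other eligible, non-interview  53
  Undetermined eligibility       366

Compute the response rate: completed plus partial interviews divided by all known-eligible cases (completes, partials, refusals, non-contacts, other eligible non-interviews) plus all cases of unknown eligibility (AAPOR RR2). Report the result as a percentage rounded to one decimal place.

32.1%

Num = 347 + 29 = 376
Denominator = 347 + 29 + 152 + 225 + 53 + 366 = 1172
RR2 = 376 / 1172 = 0.3208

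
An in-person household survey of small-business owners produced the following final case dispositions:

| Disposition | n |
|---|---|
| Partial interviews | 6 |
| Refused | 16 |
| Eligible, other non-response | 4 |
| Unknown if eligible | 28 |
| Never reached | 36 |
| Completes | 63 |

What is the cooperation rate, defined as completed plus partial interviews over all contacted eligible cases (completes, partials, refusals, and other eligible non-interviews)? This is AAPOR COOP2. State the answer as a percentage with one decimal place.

Numerator = 63 + 6 = 69
Base = 63 + 6 + 16 + 4 = 89
COOP2 = 69 / 89 = 0.7753

77.5%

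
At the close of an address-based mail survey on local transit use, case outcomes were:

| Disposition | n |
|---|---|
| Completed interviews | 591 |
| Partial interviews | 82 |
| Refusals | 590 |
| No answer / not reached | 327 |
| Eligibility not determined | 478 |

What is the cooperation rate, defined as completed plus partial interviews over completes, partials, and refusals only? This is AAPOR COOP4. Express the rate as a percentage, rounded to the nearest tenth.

Num → 591 + 82 = 673
Denominator → 591 + 82 + 590 = 1263
COOP4 = 673 / 1263 = 0.5329

53.3%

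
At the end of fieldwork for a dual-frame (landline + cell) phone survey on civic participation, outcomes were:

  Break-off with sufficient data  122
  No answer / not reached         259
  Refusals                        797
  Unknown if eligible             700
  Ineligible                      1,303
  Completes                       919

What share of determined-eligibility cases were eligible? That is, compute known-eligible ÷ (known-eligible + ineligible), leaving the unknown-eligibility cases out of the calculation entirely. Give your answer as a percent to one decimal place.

Determined eligible = 919 + 122 + 797 + 259 = 2097
e = 2097 / (2097 + 1303) = 2097 / 3400 = 0.6168

61.7%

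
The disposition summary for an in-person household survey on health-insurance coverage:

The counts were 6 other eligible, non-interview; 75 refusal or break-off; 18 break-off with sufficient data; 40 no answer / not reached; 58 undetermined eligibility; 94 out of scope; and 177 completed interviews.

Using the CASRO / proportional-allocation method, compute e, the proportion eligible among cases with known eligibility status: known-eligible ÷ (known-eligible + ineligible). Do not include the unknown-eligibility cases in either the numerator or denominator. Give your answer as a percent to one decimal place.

77.1%

Determined eligible → 177 + 18 + 75 + 40 + 6 = 316
e = 316 / (316 + 94) = 316 / 410 = 0.7707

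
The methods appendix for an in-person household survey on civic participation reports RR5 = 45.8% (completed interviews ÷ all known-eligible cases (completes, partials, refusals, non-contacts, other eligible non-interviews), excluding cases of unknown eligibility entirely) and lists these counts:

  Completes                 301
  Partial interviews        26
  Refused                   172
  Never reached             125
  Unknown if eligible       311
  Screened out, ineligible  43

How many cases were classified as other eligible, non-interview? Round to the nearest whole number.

33

RR5 = 301 / D = 0.458
D = 301 / 0.458 = 657.2
Other denominator terms total 624
other eligible, non-interview = 657.2 − 624 ≈ 33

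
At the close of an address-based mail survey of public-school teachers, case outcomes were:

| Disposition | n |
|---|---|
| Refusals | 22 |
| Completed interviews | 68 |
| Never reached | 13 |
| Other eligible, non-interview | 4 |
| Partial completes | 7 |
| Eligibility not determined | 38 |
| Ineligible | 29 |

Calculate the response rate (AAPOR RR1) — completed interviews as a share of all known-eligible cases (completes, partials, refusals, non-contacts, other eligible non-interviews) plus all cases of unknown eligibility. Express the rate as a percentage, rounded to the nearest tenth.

Numerator: 68
Base: 68 + 7 + 22 + 13 + 4 + 38 = 152
RR1 = 68 / 152 = 0.4474

44.7%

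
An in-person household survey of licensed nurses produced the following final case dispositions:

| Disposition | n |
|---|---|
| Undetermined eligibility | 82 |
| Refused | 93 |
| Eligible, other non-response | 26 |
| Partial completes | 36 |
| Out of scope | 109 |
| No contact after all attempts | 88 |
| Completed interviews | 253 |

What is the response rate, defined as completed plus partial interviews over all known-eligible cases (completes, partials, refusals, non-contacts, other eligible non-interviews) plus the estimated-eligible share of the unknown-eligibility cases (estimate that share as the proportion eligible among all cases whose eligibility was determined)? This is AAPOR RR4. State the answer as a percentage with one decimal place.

Numerator: 253 + 36 = 289
Eligible (known): 253 + 36 + 93 + 88 + 26 = 496
e = 496 / (496 + 109) = 496 / 605 = 0.8198
e × U: 0.8198 × 82 = 67.22
Denominator: 496 + 67.22 = 563.22
RR4 = 289 / 563.22 = 0.5131

51.3%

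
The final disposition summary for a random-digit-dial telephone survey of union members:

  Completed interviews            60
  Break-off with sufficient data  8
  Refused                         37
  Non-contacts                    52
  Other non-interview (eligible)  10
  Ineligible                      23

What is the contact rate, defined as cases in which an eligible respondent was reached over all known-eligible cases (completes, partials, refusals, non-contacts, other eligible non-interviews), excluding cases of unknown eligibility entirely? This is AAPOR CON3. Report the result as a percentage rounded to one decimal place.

68.9%

Num: 60 + 8 + 37 + 10 = 115
Base: 60 + 8 + 37 + 52 + 10 = 167
CON3 = 115 / 167 = 0.6886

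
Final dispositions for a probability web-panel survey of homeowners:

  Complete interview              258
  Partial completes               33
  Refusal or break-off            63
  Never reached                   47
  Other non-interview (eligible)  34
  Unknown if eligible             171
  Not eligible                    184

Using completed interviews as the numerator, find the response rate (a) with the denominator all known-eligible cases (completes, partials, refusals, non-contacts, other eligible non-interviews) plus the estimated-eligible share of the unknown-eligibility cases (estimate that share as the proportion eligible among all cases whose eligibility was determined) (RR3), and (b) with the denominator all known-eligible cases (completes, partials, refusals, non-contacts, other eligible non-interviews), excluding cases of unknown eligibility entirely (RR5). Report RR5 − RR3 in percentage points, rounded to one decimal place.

Numerator = 258
Determined eligible = 258 + 33 + 63 + 47 + 34 = 435
e = 435 / (435 + 184) = 435 / 619 = 0.7027
Estimated eligible among unknowns = 0.7027 × 171 = 120.16
Denominator = 435 + 120.16 = 555.16
RR3 = 258 / 555.16 = 0.4647
Denominator = 258 + 33 + 63 + 47 + 34 = 435
RR5 = 258 / 435 = 0.5931
Difference = 59.31 − 46.47 = 12.84 percentage points

12.8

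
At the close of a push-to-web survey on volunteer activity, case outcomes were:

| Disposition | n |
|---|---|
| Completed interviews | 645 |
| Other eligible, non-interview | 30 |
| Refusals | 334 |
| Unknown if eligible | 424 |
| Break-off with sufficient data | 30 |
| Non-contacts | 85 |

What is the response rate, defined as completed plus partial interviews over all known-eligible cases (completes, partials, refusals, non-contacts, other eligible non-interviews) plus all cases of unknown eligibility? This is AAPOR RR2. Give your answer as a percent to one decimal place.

Num: 645 + 30 = 675
Base: 645 + 30 + 334 + 85 + 30 + 424 = 1548
RR2 = 675 / 1548 = 0.4360

43.6%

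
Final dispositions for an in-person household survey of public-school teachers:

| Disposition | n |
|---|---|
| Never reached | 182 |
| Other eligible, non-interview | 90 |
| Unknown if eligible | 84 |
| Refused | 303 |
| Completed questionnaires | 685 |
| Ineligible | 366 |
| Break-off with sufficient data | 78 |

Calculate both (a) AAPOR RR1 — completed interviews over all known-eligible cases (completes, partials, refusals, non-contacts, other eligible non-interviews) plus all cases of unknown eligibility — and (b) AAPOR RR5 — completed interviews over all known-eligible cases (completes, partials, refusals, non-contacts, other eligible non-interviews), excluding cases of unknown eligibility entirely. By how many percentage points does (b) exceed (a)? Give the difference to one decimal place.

3.0

Top → 685
Denominator → 685 + 78 + 303 + 182 + 90 + 84 = 1422
RR1 = 685 / 1422 = 0.4817
Denominator → 685 + 78 + 303 + 182 + 90 = 1338
RR5 = 685 / 1338 = 0.5120
Difference = 51.20 − 48.17 = 3.03 percentage points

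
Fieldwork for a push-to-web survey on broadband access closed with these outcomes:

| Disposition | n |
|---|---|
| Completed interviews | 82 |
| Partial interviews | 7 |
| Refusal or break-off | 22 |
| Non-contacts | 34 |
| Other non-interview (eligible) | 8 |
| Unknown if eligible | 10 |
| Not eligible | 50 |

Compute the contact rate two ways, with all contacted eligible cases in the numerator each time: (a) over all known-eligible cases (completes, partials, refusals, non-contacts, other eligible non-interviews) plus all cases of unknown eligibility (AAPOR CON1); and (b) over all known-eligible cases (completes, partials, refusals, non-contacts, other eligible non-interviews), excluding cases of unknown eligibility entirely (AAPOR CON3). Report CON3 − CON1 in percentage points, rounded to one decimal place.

Num → 82 + 7 + 22 + 8 = 119
Denominator → 82 + 7 + 22 + 34 + 8 + 10 = 163
CON1 = 119 / 163 = 0.7301
Denominator → 82 + 7 + 22 + 34 + 8 = 153
CON3 = 119 / 153 = 0.7778
Difference = 77.78 − 73.01 = 4.77 percentage points

4.8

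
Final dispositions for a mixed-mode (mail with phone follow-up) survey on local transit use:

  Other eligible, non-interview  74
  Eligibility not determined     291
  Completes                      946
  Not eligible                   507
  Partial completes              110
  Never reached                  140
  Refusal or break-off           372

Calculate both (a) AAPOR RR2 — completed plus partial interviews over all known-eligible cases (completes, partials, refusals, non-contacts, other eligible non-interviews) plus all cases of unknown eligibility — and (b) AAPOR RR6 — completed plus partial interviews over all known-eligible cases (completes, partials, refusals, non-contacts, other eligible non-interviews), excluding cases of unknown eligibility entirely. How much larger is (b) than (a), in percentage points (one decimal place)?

Numerator → 946 + 110 = 1056
Denominator → 946 + 110 + 372 + 140 + 74 + 291 = 1933
RR2 = 1056 / 1933 = 0.5463
Denominator → 946 + 110 + 372 + 140 + 74 = 1642
RR6 = 1056 / 1642 = 0.6431
Difference = 64.31 − 54.63 = 9.68 percentage points

9.7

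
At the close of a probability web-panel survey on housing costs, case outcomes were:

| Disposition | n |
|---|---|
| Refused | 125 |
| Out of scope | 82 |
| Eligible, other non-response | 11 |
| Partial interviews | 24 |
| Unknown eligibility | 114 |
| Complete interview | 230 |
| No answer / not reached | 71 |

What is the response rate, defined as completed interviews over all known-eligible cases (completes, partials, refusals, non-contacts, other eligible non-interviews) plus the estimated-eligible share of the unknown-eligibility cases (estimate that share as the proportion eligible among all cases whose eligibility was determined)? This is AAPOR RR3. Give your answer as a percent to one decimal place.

Top = 230
Determined eligible = 230 + 24 + 125 + 71 + 11 = 461
e = 461 / (461 + 82) = 461 / 543 = 0.8490
e × U = 0.8490 × 114 = 96.79
Denominator = 461 + 96.79 = 557.79
RR3 = 230 / 557.79 = 0.4123

41.2%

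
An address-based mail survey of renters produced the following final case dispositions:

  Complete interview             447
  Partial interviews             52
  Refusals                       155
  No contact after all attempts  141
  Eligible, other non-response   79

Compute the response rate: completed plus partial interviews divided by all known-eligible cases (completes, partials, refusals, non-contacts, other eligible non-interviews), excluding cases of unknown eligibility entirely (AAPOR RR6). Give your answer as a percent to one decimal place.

Top → 447 + 52 = 499
Denom → 447 + 52 + 155 + 141 + 79 = 874
RR6 = 499 / 874 = 0.5709

57.1%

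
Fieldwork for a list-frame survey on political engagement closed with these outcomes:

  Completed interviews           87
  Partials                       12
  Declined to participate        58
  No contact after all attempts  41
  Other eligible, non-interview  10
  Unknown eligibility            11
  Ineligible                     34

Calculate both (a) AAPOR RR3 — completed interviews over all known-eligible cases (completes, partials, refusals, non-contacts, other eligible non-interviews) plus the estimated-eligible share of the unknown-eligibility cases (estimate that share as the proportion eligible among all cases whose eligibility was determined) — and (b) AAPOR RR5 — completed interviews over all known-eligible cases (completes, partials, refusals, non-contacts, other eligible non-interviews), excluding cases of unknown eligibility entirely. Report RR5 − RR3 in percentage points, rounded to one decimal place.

Num → 87
Determined eligible → 87 + 12 + 58 + 41 + 10 = 208
e = 208 / (208 + 34) = 208 / 242 = 0.8595
e × U → 0.8595 × 11 = 9.45
Denom → 208 + 9.45 = 217.45
RR3 = 87 / 217.45 = 0.4001
Denom → 87 + 12 + 58 + 41 + 10 = 208
RR5 = 87 / 208 = 0.4183
Difference = 41.83 − 40.01 = 1.82 percentage points

1.8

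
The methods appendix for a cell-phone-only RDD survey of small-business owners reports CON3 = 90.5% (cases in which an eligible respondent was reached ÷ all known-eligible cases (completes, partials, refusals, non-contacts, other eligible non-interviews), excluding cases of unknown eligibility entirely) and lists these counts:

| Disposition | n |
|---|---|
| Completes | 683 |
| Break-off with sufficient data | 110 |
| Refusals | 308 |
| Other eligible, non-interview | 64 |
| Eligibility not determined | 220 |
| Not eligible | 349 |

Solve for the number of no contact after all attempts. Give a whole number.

Num = 683 + 110 + 308 + 64 = 1165
CON3 = 1165 / D = 0.905
D = 1165 / 0.905 = 1287.3
Other denominator terms total 1165
no contact after all attempts = 1287.3 − 1165 ≈ 122

122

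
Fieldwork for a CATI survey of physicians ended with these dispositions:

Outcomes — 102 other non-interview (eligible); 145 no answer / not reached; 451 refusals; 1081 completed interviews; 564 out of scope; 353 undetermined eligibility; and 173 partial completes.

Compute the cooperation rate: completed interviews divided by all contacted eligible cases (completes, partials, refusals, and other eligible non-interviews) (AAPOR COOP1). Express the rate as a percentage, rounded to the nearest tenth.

Numerator → 1081
Base → 1081 + 173 + 451 + 102 = 1807
COOP1 = 1081 / 1807 = 0.5982

59.8%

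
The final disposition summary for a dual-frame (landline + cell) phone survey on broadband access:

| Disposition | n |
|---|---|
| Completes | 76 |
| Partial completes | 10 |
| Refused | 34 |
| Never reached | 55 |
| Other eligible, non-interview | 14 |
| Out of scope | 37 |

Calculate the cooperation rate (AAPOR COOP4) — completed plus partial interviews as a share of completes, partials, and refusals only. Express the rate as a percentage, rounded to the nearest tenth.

71.7%

Top: 76 + 10 = 86
Denominator: 76 + 10 + 34 = 120
COOP4 = 86 / 120 = 0.7167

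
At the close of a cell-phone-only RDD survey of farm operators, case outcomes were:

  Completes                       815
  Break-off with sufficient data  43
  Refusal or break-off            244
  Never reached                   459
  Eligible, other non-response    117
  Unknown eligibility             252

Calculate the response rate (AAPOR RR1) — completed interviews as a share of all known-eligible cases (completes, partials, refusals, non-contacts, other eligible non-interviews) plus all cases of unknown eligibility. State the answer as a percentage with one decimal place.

42.2%

Numerator = 815
Base = 815 + 43 + 244 + 459 + 117 + 252 = 1930
RR1 = 815 / 1930 = 0.4223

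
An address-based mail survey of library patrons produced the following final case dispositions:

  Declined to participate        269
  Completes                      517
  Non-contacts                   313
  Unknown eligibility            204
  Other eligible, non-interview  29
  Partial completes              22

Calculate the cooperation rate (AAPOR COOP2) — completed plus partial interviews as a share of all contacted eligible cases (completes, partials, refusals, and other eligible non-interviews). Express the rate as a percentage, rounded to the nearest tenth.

64.4%

Numerator: 517 + 22 = 539
Denominator: 517 + 22 + 269 + 29 = 837
COOP2 = 539 / 837 = 0.6440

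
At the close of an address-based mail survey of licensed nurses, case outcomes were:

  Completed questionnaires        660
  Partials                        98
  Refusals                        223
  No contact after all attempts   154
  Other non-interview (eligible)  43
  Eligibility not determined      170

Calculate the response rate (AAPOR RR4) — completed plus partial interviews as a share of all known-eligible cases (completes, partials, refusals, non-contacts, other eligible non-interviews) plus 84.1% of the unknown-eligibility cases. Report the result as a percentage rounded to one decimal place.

Top: 660 + 98 = 758
Determined eligible: 660 + 98 + 223 + 154 + 43 = 1178
e × U: 0.8410 × 170 = 142.97
Denominator: 1178 + 142.97 = 1320.97
RR4 = 758 / 1320.97 = 0.5738

57.4%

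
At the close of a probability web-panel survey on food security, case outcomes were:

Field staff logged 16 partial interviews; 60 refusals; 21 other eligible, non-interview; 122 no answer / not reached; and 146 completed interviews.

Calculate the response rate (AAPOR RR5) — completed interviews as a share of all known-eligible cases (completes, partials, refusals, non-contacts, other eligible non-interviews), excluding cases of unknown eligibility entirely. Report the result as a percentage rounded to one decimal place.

Num: 146
Denom: 146 + 16 + 60 + 122 + 21 = 365
RR5 = 146 / 365 = 0.4000

40.0%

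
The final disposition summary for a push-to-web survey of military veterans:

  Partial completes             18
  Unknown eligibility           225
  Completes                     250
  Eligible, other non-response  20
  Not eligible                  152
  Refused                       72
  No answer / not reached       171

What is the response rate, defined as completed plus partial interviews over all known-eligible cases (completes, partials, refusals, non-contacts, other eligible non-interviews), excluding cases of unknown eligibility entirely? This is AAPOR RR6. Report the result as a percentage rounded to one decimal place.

50.5%

Top: 250 + 18 = 268
Denominator: 250 + 18 + 72 + 171 + 20 = 531
RR6 = 268 / 531 = 0.5047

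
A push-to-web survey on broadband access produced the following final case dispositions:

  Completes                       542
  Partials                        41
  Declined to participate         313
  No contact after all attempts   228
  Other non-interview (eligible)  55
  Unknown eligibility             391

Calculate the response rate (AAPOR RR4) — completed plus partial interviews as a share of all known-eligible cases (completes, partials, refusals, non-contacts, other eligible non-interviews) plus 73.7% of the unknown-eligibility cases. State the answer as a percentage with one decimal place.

Top: 542 + 41 = 583
Determined eligible: 542 + 41 + 313 + 228 + 55 = 1179
e × U: 0.7370 × 391 = 288.17
Base: 1179 + 288.17 = 1467.17
RR4 = 583 / 1467.17 = 0.3974

39.7%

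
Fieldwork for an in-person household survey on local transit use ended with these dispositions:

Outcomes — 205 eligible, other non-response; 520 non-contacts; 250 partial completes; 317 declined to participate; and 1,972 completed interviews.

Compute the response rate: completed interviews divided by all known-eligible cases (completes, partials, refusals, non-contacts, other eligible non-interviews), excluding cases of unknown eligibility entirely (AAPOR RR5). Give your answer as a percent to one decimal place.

60.4%

Num: 1972
Denominator: 1972 + 250 + 317 + 520 + 205 = 3264
RR5 = 1972 / 3264 = 0.6042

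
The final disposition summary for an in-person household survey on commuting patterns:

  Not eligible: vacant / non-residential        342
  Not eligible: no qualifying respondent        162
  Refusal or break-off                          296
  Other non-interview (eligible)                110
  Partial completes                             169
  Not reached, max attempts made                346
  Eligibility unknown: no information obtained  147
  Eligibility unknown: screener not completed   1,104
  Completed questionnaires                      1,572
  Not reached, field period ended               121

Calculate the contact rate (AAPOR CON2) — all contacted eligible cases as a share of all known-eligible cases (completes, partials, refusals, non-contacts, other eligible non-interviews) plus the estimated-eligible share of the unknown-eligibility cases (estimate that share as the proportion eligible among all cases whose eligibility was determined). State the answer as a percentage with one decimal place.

58.6%

Never reached = 121 + 346 = 467
Eligibility not determined = 1104 + 147 = 1251
Out of scope = 162 + 342 = 504
Top → 1572 + 169 + 296 + 110 = 2147
Eligible (known) → 1572 + 169 + 296 + 467 + 110 = 2614
e = 2614 / (2614 + 504) = 2614 / 3118 = 0.8384
e × U → 0.8384 × 1251 = 1048.84
Base → 2614 + 1048.84 = 3662.84
CON2 = 2147 / 3662.84 = 0.5862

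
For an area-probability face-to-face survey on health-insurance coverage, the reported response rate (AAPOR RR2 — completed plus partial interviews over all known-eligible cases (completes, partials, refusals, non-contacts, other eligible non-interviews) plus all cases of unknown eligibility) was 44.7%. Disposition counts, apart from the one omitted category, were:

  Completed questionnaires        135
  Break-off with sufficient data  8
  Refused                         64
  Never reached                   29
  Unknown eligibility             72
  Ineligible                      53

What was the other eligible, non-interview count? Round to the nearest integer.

12

Top → 135 + 8 = 143
RR2 = 143 / D = 0.447
D = 143 / 0.447 = 319.9
Rest of base = 308
other eligible, non-interview = 319.9 − 308 ≈ 12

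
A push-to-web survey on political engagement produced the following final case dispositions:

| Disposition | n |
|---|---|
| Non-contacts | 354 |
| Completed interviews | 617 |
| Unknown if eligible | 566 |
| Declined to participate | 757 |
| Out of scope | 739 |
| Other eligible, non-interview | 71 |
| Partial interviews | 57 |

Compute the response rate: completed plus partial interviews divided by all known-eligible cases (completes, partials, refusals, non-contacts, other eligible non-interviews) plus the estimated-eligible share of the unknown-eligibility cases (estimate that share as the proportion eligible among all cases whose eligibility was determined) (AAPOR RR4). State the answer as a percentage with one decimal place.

29.8%

Num = 617 + 57 = 674
Determined eligible = 617 + 57 + 757 + 354 + 71 = 1856
e = 1856 / (1856 + 739) = 1856 / 2595 = 0.7152
Eligible share of unknowns = 0.7152 × 566 = 404.80
Denom = 1856 + 404.80 = 2260.80
RR4 = 674 / 2260.80 = 0.2981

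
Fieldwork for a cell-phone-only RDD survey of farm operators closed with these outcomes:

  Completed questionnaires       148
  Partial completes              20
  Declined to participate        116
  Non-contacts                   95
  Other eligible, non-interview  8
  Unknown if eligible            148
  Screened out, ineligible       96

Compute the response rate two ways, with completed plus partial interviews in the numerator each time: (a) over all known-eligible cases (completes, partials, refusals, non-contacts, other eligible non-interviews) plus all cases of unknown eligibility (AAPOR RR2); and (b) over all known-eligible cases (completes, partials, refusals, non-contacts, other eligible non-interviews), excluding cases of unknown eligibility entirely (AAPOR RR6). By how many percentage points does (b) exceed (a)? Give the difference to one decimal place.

12.0

Num: 148 + 20 = 168
Denom: 148 + 20 + 116 + 95 + 8 + 148 = 535
RR2 = 168 / 535 = 0.3140
Denom: 148 + 20 + 116 + 95 + 8 = 387
RR6 = 168 / 387 = 0.4341
Difference = 43.41 − 31.40 = 12.01 percentage points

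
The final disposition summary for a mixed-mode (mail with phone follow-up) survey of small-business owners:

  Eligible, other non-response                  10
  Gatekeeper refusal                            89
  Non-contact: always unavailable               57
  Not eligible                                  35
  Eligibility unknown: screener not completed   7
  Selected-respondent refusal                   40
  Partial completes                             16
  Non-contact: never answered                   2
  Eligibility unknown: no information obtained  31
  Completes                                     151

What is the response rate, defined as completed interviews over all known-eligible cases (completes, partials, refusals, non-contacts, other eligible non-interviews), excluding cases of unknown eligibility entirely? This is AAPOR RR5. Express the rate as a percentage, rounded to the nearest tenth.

Refused = 89 + 40 = 129
No contact after all attempts = 2 + 57 = 59
Unknown if eligible = 7 + 31 = 38
Num: 151
Denominator: 151 + 16 + 129 + 59 + 10 = 365
RR5 = 151 / 365 = 0.4137

41.4%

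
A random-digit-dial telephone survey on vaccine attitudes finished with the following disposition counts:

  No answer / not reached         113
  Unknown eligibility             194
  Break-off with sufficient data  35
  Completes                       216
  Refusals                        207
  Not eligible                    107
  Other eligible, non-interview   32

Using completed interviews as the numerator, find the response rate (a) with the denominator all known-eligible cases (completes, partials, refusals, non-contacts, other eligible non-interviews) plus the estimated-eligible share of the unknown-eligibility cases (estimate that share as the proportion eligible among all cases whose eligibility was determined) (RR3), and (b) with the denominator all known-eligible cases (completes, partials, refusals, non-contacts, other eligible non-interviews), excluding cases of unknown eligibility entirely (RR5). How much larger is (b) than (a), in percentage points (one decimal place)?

7.7

Num: 216
Known eligible: 216 + 35 + 207 + 113 + 32 = 603
e = 603 / (603 + 107) = 603 / 710 = 0.8493
Estimated eligible among unknowns: 0.8493 × 194 = 164.76
Base: 603 + 164.76 = 767.76
RR3 = 216 / 767.76 = 0.2813
Base: 216 + 35 + 207 + 113 + 32 = 603
RR5 = 216 / 603 = 0.3582
Difference = 35.82 − 28.13 = 7.69 percentage points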